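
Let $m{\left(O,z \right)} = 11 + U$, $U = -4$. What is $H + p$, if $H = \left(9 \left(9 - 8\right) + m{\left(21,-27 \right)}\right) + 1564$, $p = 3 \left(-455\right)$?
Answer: $215$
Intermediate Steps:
$m{\left(O,z \right)} = 7$ ($m{\left(O,z \right)} = 11 - 4 = 7$)
$p = -1365$
$H = 1580$ ($H = \left(9 \left(9 - 8\right) + 7\right) + 1564 = \left(9 \cdot 1 + 7\right) + 1564 = \left(9 + 7\right) + 1564 = 16 + 1564 = 1580$)
$H + p = 1580 - 1365 = 215$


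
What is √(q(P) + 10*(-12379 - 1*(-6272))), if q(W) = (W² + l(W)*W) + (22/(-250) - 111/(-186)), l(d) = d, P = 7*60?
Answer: √700882547330/1550 ≈ 540.12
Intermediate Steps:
P = 420
q(W) = 3943/7750 + 2*W² (q(W) = (W² + W*W) + (22/(-250) - 111/(-186)) = (W² + W²) + (22*(-1/250) - 111*(-1/186)) = 2*W² + (-11/125 + 37/62) = 2*W² + 3943/7750 = 3943/7750 + 2*W²)
√(q(P) + 10*(-12379 - 1*(-6272))) = √((3943/7750 + 2*420²) + 10*(-12379 - 1*(-6272))) = √((3943/7750 + 2*176400) + 10*(-12379 + 6272)) = √((3943/7750 + 352800) + 10*(-6107)) = √(2734203943/7750 - 61070) = √(2260911443/7750) = √700882547330/1550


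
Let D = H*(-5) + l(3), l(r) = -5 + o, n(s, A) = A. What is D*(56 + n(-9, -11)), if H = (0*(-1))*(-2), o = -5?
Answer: -450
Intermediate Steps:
H = 0 (H = 0*(-2) = 0)
l(r) = -10 (l(r) = -5 - 5 = -10)
D = -10 (D = 0*(-5) - 10 = 0 - 10 = -10)
D*(56 + n(-9, -11)) = -10*(56 - 11) = -10*45 = -450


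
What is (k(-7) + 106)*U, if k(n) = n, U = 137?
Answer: 13563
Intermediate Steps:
(k(-7) + 106)*U = (-7 + 106)*137 = 99*137 = 13563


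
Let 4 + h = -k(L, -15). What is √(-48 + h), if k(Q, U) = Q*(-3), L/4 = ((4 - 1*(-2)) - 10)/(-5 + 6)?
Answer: 10*I ≈ 10.0*I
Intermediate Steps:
L = -16 (L = 4*(((4 - 1*(-2)) - 10)/(-5 + 6)) = 4*(((4 + 2) - 10)/1) = 4*((6 - 10)*1) = 4*(-4*1) = 4*(-4) = -16)
k(Q, U) = -3*Q
h = -52 (h = -4 - (-3)*(-16) = -4 - 1*48 = -4 - 48 = -52)
√(-48 + h) = √(-48 - 52) = √(-100) = 10*I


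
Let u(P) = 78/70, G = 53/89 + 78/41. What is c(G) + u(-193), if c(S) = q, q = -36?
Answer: -1221/35 ≈ -34.886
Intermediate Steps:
G = 9115/3649 (G = 53*(1/89) + 78*(1/41) = 53/89 + 78/41 = 9115/3649 ≈ 2.4979)
c(S) = -36
u(P) = 39/35 (u(P) = 78*(1/70) = 39/35)
c(G) + u(-193) = -36 + 39/35 = -1221/35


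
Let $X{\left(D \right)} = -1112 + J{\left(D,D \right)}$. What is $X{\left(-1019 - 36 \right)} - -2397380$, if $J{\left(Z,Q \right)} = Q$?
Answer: $2395213$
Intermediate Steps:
$X{\left(D \right)} = -1112 + D$
$X{\left(-1019 - 36 \right)} - -2397380 = \left(-1112 - 1055\right) - -2397380 = \left(-1112 - 1055\right) + 2397380 = -2167 + 2397380 = 2395213$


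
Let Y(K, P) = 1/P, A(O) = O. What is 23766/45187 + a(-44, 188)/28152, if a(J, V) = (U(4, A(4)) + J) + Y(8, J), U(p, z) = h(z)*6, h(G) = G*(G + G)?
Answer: 1748992445/3292505568 ≈ 0.53120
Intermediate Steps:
h(G) = 2*G**2 (h(G) = G*(2*G) = 2*G**2)
U(p, z) = 12*z**2 (U(p, z) = (2*z**2)*6 = 12*z**2)
a(J, V) = 192 + J + 1/J (a(J, V) = (12*4**2 + J) + 1/J = (12*16 + J) + 1/J = (192 + J) + 1/J = 192 + J + 1/J)
23766/45187 + a(-44, 188)/28152 = 23766/45187 + (192 - 44 + 1/(-44))/28152 = 23766*(1/45187) + (192 - 44 - 1/44)*(1/28152) = 23766/45187 + (6511/44)*(1/28152) = 23766/45187 + 383/72864 = 1748992445/3292505568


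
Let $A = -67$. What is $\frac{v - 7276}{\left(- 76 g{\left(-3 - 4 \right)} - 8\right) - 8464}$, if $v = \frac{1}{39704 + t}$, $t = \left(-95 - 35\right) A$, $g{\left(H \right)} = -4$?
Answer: $\frac{352260263}{395445552} \approx 0.89079$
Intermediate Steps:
$t = 8710$ ($t = \left(-95 - 35\right) \left(-67\right) = \left(-130\right) \left(-67\right) = 8710$)
$v = \frac{1}{48414}$ ($v = \frac{1}{39704 + 8710} = \frac{1}{48414} \approx 2.0655 \cdot 10^{-5}$)
$\frac{v - 7276}{\left(- 76 g{\left(-3 - 4 \right)} - 8\right) - 8464} = \frac{\frac{1}{48414} - 7276}{\left(\left(-76\right) \left(-4\right) - 8\right) - 8464} = - \frac{352260263}{48414 \left(\left(304 - 8\right) - 8464\right)} = - \frac{352260263}{48414 \left(296 - 8464\right)} = - \frac{352260263}{48414 \left(-8168\right)} = \left(- \frac{352260263}{48414}\right) \left(- \frac{1}{8168}\right) = \frac{352260263}{395445552}$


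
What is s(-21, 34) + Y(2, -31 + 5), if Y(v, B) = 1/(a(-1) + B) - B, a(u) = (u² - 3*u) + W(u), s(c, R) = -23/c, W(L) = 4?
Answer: 3407/126 ≈ 27.040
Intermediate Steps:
a(u) = 4 + u² - 3*u (a(u) = (u² - 3*u) + 4 = 4 + u² - 3*u)
Y(v, B) = 1/(8 + B) - B (Y(v, B) = 1/((4 + (-1)² - 3*(-1)) + B) - B = 1/((4 + 1 + 3) + B) - B = 1/(8 + B) - B)
s(-21, 34) + Y(2, -31 + 5) = -23/(-21) + (1 - (-31 + 5)² - 8*(-31 + 5))/(8 + (-31 + 5)) = -23*(-1/21) + (1 - 1*(-26)² - 8*(-26))/(8 - 26) = 23/21 + (1 - 1*676 + 208)/(-18) = 23/21 - (1 - 676 + 208)/18 = 23/21 - 1/18*(-467) = 23/21 + 467/18 = 3407/126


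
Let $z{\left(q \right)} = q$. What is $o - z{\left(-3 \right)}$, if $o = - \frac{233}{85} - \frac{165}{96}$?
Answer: $- \frac{3971}{2720} \approx -1.4599$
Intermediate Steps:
$o = - \frac{12131}{2720}$ ($o = \left(-233\right) \frac{1}{85} - \frac{55}{32} = - \frac{233}{85} - \frac{55}{32} = - \frac{12131}{2720} \approx -4.4599$)
$o - z{\left(-3 \right)} = - \frac{12131}{2720} - -3 = - \frac{12131}{2720} + 3 = - \frac{3971}{2720}$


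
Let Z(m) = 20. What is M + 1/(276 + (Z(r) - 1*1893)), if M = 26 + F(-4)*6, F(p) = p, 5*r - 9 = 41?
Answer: 3193/1597 ≈ 1.9994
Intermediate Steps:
r = 10 (r = 9/5 + (1/5)*41 = 9/5 + 41/5 = 10)
M = 2 (M = 26 - 4*6 = 26 - 24 = 2)
M + 1/(276 + (Z(r) - 1*1893)) = 2 + 1/(276 + (20 - 1*1893)) = 2 + 1/(276 + (20 - 1893)) = 2 + 1/(276 - 1873) = 2 + 1/(-1597) = 2 - 1/1597 = 3193/1597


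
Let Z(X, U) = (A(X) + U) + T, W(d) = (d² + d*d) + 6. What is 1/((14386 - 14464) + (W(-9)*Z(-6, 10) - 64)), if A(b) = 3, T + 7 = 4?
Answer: 1/1538 ≈ 0.00065020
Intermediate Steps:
T = -3 (T = -7 + 4 = -3)
W(d) = 6 + 2*d² (W(d) = (d² + d²) + 6 = 2*d² + 6 = 6 + 2*d²)
Z(X, U) = U (Z(X, U) = (3 + U) - 3 = U)
1/((14386 - 14464) + (W(-9)*Z(-6, 10) - 64)) = 1/((14386 - 14464) + ((6 + 2*(-9)²)*10 - 64)) = 1/(-78 + ((6 + 2*81)*10 - 64)) = 1/(-78 + ((6 + 162)*10 - 64)) = 1/(-78 + (168*10 - 64)) = 1/(-78 + (1680 - 64)) = 1/(-78 + 1616) = 1/1538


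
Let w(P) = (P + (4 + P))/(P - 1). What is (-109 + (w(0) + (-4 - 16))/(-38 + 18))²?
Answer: 290521/25 ≈ 11621.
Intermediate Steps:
w(P) = (4 + 2*P)/(-1 + P)
(-109 + (w(0) + (-4 - 16))/(-38 + 18))² = (-109 + (2*(2 + 0)/(-1 + 0) + (-4 - 16))/(-38 + 18))² = (-109 + (2*2/(-1) - 20)/(-20))² = (-109 + (2*(-1)*2 - 20)*(-1/20))² = (-109 + (-4 - 20)*(-1/20))² = (-109 - 24*(-1/20))² = (-109 + 6/5)² = (-539/5)² = 290521/25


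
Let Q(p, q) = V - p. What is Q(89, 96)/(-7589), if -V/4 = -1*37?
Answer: -59/7589 ≈ -0.0077744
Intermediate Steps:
V = 148 (V = -(-4)*37 = -4*(-37) = 148)
Q(p, q) = 148 - p
Q(89, 96)/(-7589) = (148 - 1*89)/(-7589) = (148 - 89)*(-1/7589) = 59*(-1/7589) = -59/7589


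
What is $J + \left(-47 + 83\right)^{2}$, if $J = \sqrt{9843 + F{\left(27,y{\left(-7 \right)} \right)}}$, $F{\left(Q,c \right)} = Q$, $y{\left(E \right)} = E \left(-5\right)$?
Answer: $1296 + \sqrt{9870} \approx 1395.3$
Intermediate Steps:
$y{\left(E \right)} = - 5 E$
$J = \sqrt{9870}$ ($J = \sqrt{9843 + 27} = \sqrt{9870} \approx 99.348$)
$J + \left(-47 + 83\right)^{2} = \sqrt{9870} + \left(-47 + 83\right)^{2} = \sqrt{9870} + 36^{2} = \sqrt{9870} + 1296 = 1296 + \sqrt{9870}$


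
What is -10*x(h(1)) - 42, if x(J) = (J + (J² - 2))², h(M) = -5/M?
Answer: -3282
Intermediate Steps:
x(J) = (-2 + J + J²)² (x(J) = (J + (-2 + J²))² = (-2 + J + J²)²)
-10*x(h(1)) - 42 = -10*(-2 - 5/1 + (-5/1)²)² - 42 = -10*(-2 - 5*1 + (-5*1)²)² - 42 = -10*(-2 - 5 + (-5)²)² - 42 = -10*(-2 - 5 + 25)² - 42 = -10*18² - 42 = -10*324 - 42 = -3240 - 42 = -3282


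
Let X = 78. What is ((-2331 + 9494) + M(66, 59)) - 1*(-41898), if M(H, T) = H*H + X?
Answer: 53495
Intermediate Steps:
M(H, T) = 78 + H**2 (M(H, T) = H*H + 78 = H**2 + 78 = 78 + H**2)
((-2331 + 9494) + M(66, 59)) - 1*(-41898) = ((-2331 + 9494) + (78 + 66**2)) - 1*(-41898) = (7163 + (78 + 4356)) + 41898 = (7163 + 4434) + 41898 = 11597 + 41898 = 53495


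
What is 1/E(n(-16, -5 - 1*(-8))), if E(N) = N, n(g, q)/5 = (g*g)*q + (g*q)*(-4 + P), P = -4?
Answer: 1/5760 ≈ 0.00017361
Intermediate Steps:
n(g, q) = -40*g*q + 5*q*g² (n(g, q) = 5*((g*g)*q + (g*q)*(-4 - 4)) = 5*(g²*q + (g*q)*(-8)) = 5*(q*g² - 8*g*q) = -40*g*q + 5*q*g²)
1/E(n(-16, -5 - 1*(-8))) = 1/(5*(-16)*(-5 - 1*(-8))*(-8 - 16)) = 1/(5*(-16)*(-5 + 8)*(-24)) = 1/(5*(-16)*3*(-24)) = 1/5760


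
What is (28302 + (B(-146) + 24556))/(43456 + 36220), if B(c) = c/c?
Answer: 52859/79676 ≈ 0.66342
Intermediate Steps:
B(c) = 1
(28302 + (B(-146) + 24556))/(43456 + 36220) = (28302 + (1 + 24556))/(43456 + 36220) = (28302 + 24557)/79676 = 52859*(1/79676) = 52859/79676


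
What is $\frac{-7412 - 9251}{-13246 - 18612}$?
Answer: $\frac{16663}{31858} \approx 0.52304$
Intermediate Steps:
$\frac{-7412 - 9251}{-13246 - 18612} = - \frac{16663}{-31858} = \left(-16663\right) \left(- \frac{1}{31858}\right) = \frac{16663}{31858}$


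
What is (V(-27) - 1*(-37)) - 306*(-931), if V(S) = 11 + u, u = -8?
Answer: 284926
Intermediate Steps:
V(S) = 3 (V(S) = 11 - 8 = 3)
(V(-27) - 1*(-37)) - 306*(-931) = (3 - 1*(-37)) - 306*(-931) = (3 + 37) + 284886 = 40 + 284886 = 284926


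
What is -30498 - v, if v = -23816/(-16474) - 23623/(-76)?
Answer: -19287601635/626012 ≈ -30810.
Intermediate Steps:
v = 195487659/626012 (v = -23816*(-1/16474) - 23623*(-1/76) = 11908/8237 + 23623/76 = 195487659/626012 ≈ 312.27)
-30498 - v = -30498 - 1*195487659/626012 = -30498 - 195487659/626012 = -19287601635/626012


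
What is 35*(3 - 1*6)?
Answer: -105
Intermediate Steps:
35*(3 - 1*6) = 35*(3 - 6) = 35*(-3) = -105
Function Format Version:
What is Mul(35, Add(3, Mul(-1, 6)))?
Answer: -105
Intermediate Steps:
Mul(35, Add(3, Mul(-1, 6))) = Mul(35, Add(3, -6)) = Mul(35, -3) = -105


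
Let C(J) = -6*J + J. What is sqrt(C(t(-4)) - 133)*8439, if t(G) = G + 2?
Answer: 8439*I*sqrt(123) ≈ 93593.0*I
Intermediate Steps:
t(G) = 2 + G
C(J) = -5*J
sqrt(C(t(-4)) - 133)*8439 = sqrt(-5*(2 - 4) - 133)*8439 = sqrt(-5*(-2) - 133)*8439 = sqrt(10 - 133)*8439 = sqrt(-123)*8439 = (I*sqrt(123))*8439 = 8439*I*sqrt(123)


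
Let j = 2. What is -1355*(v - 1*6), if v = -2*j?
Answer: 13550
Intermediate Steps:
v = -4 (v = -2*2 = -4)
-1355*(v - 1*6) = -1355*(-4 - 1*6) = -1355*(-4 - 6) = -1355*(-10) = 13550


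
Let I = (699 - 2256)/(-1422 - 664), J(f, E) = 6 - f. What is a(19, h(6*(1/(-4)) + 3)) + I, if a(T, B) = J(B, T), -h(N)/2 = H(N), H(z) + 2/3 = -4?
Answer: -16189/6258 ≈ -2.5869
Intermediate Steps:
H(z) = -14/3 (H(z) = -⅔ - 4 = -14/3)
h(N) = 28/3 (h(N) = -2*(-14/3) = 28/3)
a(T, B) = 6 - B
I = 1557/2086 (I = -1557/(-2086) = -1557*(-1/2086) = 1557/2086 ≈ 0.74640)
a(19, h(6*(1/(-4)) + 3)) + I = (6 - 1*28/3) + 1557/2086 = (6 - 28/3) + 1557/2086 = -10/3 + 1557/2086 = -16189/6258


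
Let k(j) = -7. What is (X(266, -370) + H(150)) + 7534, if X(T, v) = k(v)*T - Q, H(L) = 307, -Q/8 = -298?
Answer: 3595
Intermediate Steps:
Q = 2384 (Q = -8*(-298) = 2384)
X(T, v) = -2384 - 7*T (X(T, v) = -7*T - 1*2384 = -7*T - 2384 = -2384 - 7*T)
(X(266, -370) + H(150)) + 7534 = ((-2384 - 7*266) + 307) + 7534 = ((-2384 - 1862) + 307) + 7534 = (-4246 + 307) + 7534 = -3939 + 7534 = 3595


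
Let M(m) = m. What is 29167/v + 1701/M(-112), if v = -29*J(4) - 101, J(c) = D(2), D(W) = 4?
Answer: -519403/3472 ≈ -149.60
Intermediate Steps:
J(c) = 4
v = -217 (v = -29*4 - 101 = -116 - 101 = -217)
29167/v + 1701/M(-112) = 29167/(-217) + 1701/(-112) = 29167*(-1/217) + 1701*(-1/112) = -29167/217 - 243/16 = -519403/3472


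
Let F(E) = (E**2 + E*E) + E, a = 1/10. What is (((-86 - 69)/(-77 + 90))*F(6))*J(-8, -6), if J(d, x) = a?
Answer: -93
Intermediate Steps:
a = 1/10 ≈ 0.10000
J(d, x) = 1/10
F(E) = E + 2*E**2 (F(E) = (E**2 + E**2) + E = 2*E**2 + E = E + 2*E**2)
(((-86 - 69)/(-77 + 90))*F(6))*J(-8, -6) = (((-86 - 69)/(-77 + 90))*(6*(1 + 2*6)))*(1/10) = ((-155/13)*(6*(1 + 12)))*(1/10) = ((-155*1/13)*(6*13))*(1/10) = -155/13*78*(1/10) = -930*1/10 = -93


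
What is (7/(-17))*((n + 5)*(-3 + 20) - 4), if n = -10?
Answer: 623/17 ≈ 36.647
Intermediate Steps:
(7/(-17))*((n + 5)*(-3 + 20) - 4) = (7/(-17))*((-10 + 5)*(-3 + 20) - 4) = (7*(-1/17))*(-5*17 - 4) = -7*(-85 - 4)/17 = -7/17*(-89) = 623/17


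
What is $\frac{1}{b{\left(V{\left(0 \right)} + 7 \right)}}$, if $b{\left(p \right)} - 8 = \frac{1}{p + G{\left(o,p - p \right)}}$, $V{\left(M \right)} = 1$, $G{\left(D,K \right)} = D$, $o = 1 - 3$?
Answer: $\frac{6}{49} \approx 0.12245$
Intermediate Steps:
$o = -2$ ($o = 1 - 3 = -2$)
$b{\left(p \right)} = 8 + \frac{1}{-2 + p}$ ($b{\left(p \right)} = 8 + \frac{1}{p - 2} = 8 + \frac{1}{-2 + p}$)
$\frac{1}{b{\left(V{\left(0 \right)} + 7 \right)}} = \frac{1}{\frac{1}{-2 + \left(1 + 7\right)} \left(-15 + 8 \left(1 + 7\right)\right)} = \frac{1}{\frac{1}{-2 + 8} \left(-15 + 8 \cdot 8\right)} = \frac{1}{\frac{1}{6} \left(-15 + 64\right)} = \frac{1}{\frac{1}{6} \cdot 49} = \frac{1}{\frac{49}{6}} = \frac{6}{49}$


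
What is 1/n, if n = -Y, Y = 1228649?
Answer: -1/1228649 ≈ -8.1390e-7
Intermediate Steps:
n = -1228649 (n = -1*1228649 = -1228649)
1/n = 1/(-1228649) = -1/1228649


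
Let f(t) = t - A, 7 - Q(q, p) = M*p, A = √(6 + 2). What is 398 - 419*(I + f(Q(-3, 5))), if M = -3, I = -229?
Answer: 87131 + 838*√2 ≈ 88316.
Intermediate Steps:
A = 2*√2 (A = √8 = 2*√2 ≈ 2.8284)
Q(q, p) = 7 + 3*p (Q(q, p) = 7 - (-3)*p = 7 + 3*p)
f(t) = t - 2*√2
398 - 419*(I + f(Q(-3, 5))) = 398 - 419*(-229 + ((7 + 3*5) - 2*√2)) = 398 - 419*(-229 + ((7 + 15) - 2*√2)) = 398 - 419*(-229 + (22 - 2*√2)) = 398 - 419*(-207 - 2*√2) = 398 + (86733 + 838*√2) = 87131 + 838*√2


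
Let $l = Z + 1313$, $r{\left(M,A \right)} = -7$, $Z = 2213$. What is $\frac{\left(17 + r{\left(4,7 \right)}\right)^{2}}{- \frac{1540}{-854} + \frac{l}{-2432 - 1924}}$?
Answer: $\frac{13285800}{132037} \approx 100.62$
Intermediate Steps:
$l = 3526$ ($l = 2213 + 1313 = 3526$)
$\frac{\left(17 + r{\left(4,7 \right)}\right)^{2}}{- \frac{1540}{-854} + \frac{l}{-2432 - 1924}} = \frac{\left(17 - 7\right)^{2}}{- \frac{1540}{-854} + \frac{3526}{-2432 - 1924}} = \frac{10^{2}}{\left(-1540\right) \left(- \frac{1}{854}\right) + \frac{3526}{-2432 - 1924}} = \frac{100}{\frac{110}{61} + \frac{3526}{-4356}} = \frac{100}{\frac{110}{61} + 3526 \left(- \frac{1}{4356}\right)} = \frac{100}{\frac{110}{61} - \frac{1763}{2178}} = \frac{100}{\frac{132037}{132858}} = 100 \cdot \frac{132858}{132037} = \frac{13285800}{132037}$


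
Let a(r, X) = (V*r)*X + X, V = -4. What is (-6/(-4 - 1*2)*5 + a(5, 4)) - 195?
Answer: -266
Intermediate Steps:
a(r, X) = X - 4*X*r (a(r, X) = (-4*r)*X + X = -4*X*r + X = X - 4*X*r)
(-6/(-4 - 1*2)*5 + a(5, 4)) - 195 = (-6/(-4 - 1*2)*5 + 4*(1 - 4*5)) - 195 = (-6/(-4 - 2)*5 + 4*(1 - 20)) - 195 = (-6/(-6)*5 + 4*(-19)) - 195 = (-6*(-⅙)*5 - 76) - 195 = (1*5 - 76) - 195 = (5 - 76) - 195 = -71 - 195 = -266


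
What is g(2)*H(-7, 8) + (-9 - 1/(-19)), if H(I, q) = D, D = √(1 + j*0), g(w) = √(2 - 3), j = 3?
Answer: -170/19 + I ≈ -8.9474 + 1.0*I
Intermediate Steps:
g(w) = I (g(w) = √(-1) = I)
D = 1 (D = √(1 + 3*0) = √(1 + 0) = √1 = 1)
H(I, q) = 1
g(2)*H(-7, 8) + (-9 - 1/(-19)) = I*1 + (-9 - 1/(-19)) = I + (-9 - 1*(-1/19)) = I + (-9 + 1/19) = I - 170/19 = -170/19 + I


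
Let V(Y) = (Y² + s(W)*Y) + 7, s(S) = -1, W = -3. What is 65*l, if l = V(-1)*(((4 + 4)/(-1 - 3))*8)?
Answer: -9360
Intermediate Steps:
V(Y) = 7 + Y² - Y (V(Y) = (Y² - Y) + 7 = 7 + Y² - Y)
l = -144 (l = (7 + (-1)² - 1*(-1))*(((4 + 4)/(-1 - 3))*8) = (7 + 1 + 1)*((8/(-4))*8) = 9*((8*(-¼))*8) = 9*(-2*8) = 9*(-16) = -144)
65*l = 65*(-144) = -9360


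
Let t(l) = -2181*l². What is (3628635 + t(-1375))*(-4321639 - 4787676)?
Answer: 37528779024124350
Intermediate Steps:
(3628635 + t(-1375))*(-4321639 - 4787676) = (3628635 - 2181*(-1375)²)*(-4321639 - 4787676) = (3628635 - 2181*1890625)*(-9109315) = (3628635 - 4123453125)*(-9109315) = -4119824490*(-9109315) = 37528779024124350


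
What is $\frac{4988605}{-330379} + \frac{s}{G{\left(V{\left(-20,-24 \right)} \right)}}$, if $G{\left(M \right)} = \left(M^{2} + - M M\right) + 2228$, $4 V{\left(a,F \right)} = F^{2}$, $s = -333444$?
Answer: $- \frac{30319376804}{184021103} \approx -164.76$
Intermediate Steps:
$V{\left(a,F \right)} = \frac{F^{2}}{4}$
$G{\left(M \right)} = 2228$ ($G{\left(M \right)} = \left(M^{2} - M^{2}\right) + 2228 = 0 + 2228 = 2228$)
$\frac{4988605}{-330379} + \frac{s}{G{\left(V{\left(-20,-24 \right)} \right)}} = \frac{4988605}{-330379} - \frac{333444}{2228} = 4988605 \left(- \frac{1}{330379}\right) - \frac{83361}{557} = - \frac{4988605}{330379} - \frac{83361}{557} = - \frac{30319376804}{184021103}$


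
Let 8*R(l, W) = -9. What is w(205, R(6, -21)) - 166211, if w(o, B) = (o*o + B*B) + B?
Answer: -7947895/64 ≈ -1.2419e+5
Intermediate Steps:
R(l, W) = -9/8 (R(l, W) = (⅛)*(-9) = -9/8)
w(o, B) = B + B² + o² (w(o, B) = (o² + B²) + B = (B² + o²) + B = B + B² + o²)
w(205, R(6, -21)) - 166211 = (-9/8 + (-9/8)² + 205²) - 166211 = (-9/8 + 81/64 + 42025) - 166211 = 2689609/64 - 166211 = -7947895/64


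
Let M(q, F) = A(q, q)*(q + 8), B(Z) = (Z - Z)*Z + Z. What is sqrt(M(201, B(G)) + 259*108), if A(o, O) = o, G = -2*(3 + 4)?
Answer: sqrt(69981) ≈ 264.54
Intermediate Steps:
G = -14 (G = -2*7 = -14)
B(Z) = Z (B(Z) = 0*Z + Z = 0 + Z = Z)
M(q, F) = q*(8 + q) (M(q, F) = q*(q + 8) = q*(8 + q))
sqrt(M(201, B(G)) + 259*108) = sqrt(201*(8 + 201) + 259*108) = sqrt(201*209 + 27972) = sqrt(42009 + 27972) = sqrt(69981)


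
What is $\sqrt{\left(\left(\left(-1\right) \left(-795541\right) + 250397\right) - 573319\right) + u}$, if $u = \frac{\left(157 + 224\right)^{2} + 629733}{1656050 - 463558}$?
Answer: $\frac{\sqrt{168020677333343366}}{596246} \approx 687.47$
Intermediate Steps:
$u = \frac{387447}{596246}$ ($u = \frac{381^{2} + 629733}{1192492} = \left(145161 + 629733\right) \frac{1}{1192492} = 774894 \cdot \frac{1}{1192492} = \frac{387447}{596246} \approx 0.64981$)
$\sqrt{\left(\left(\left(-1\right) \left(-795541\right) + 250397\right) - 573319\right) + u} = \sqrt{\left(\left(\left(-1\right) \left(-795541\right) + 250397\right) - 573319\right) + \frac{387447}{596246}} = \sqrt{\left(\left(795541 + 250397\right) - 573319\right) + \frac{387447}{596246}} = \sqrt{\left(1045938 - 573319\right) + \frac{387447}{596246}} = \sqrt{472619 + \frac{387447}{596246}} = \sqrt{\frac{281797575721}{596246}} = \frac{\sqrt{168020677333343366}}{596246}$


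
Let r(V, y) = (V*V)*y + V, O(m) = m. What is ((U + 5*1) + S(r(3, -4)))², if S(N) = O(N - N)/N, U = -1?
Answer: 16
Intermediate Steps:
r(V, y) = V + y*V² (r(V, y) = V²*y + V = y*V² + V = V + y*V²)
S(N) = 0 (S(N) = (N - N)/N = 0/N = 0)
((U + 5*1) + S(r(3, -4)))² = ((-1 + 5*1) + 0)² = ((-1 + 5) + 0)² = (4 + 0)² = 4² = 16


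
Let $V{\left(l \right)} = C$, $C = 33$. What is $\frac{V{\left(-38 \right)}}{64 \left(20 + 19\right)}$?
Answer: $\frac{11}{832} \approx 0.013221$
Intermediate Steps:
$V{\left(l \right)} = 33$
$\frac{V{\left(-38 \right)}}{64 \left(20 + 19\right)} = \frac{33}{64 \left(20 + 19\right)} = \frac{33}{64 \cdot 39} = \frac{33}{2496} = 33 \cdot \frac{1}{2496} = \frac{11}{832}$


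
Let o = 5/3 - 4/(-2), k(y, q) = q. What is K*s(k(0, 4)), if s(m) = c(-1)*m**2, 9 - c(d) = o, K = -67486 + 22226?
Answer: -11586560/3 ≈ -3.8622e+6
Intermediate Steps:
K = -45260
o = 11/3 (o = 5*(1/3) - 4*(-1/2) = 5/3 + 2 = 11/3 ≈ 3.6667)
c(d) = 16/3 (c(d) = 9 - 1*11/3 = 9 - 11/3 = 16/3)
s(m) = 16*m**2/3
K*s(k(0, 4)) = -724160*4**2/3 = -724160*16/3 = -45260*256/3 = -11586560/3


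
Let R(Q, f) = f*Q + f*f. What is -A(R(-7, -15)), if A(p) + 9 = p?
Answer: -321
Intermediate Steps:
R(Q, f) = f² + Q*f (R(Q, f) = Q*f + f² = f² + Q*f)
A(p) = -9 + p
-A(R(-7, -15)) = -(-9 - 15*(-7 - 15)) = -(-9 - 15*(-22)) = -(-9 + 330) = -1*321 = -321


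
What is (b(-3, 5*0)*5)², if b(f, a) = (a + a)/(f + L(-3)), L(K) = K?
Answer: 0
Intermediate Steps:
b(f, a) = 2*a/(-3 + f) (b(f, a) = (a + a)/(f - 3) = (2*a)/(-3 + f) = 2*a/(-3 + f))
(b(-3, 5*0)*5)² = ((2*(5*0)/(-3 - 3))*5)² = ((2*0/(-6))*5)² = ((2*0*(-⅙))*5)² = (0*5)² = 0² = 0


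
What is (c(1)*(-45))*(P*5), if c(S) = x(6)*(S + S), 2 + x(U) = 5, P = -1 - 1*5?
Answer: 8100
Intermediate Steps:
P = -6 (P = -1 - 5 = -6)
x(U) = 3 (x(U) = -2 + 5 = 3)
c(S) = 6*S (c(S) = 3*(S + S) = 3*(2*S) = 6*S)
(c(1)*(-45))*(P*5) = ((6*1)*(-45))*(-6*5) = (6*(-45))*(-30) = -270*(-30) = 8100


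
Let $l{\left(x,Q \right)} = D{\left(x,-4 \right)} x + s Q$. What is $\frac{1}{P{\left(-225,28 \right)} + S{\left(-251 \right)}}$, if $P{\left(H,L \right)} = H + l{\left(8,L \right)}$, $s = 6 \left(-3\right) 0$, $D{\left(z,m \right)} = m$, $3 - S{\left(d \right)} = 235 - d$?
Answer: $- \frac{1}{740} \approx -0.0013514$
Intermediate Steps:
$S{\left(d \right)} = -232 + d$ ($S{\left(d \right)} = 3 - \left(235 - d\right) = 3 + \left(-235 + d\right) = -232 + d$)
$s = 0$ ($s = \left(-18\right) 0 = 0$)
$l{\left(x,Q \right)} = - 4 x$ ($l{\left(x,Q \right)} = - 4 x + 0 Q = - 4 x + 0 = - 4 x$)
$P{\left(H,L \right)} = -32 + H$ ($P{\left(H,L \right)} = H - 32 = -32 + H$)
$\frac{1}{P{\left(-225,28 \right)} + S{\left(-251 \right)}} = \frac{1}{\left(-32 - 225\right) - 483} = \frac{1}{-257 - 483} = \frac{1}{-740} = - \frac{1}{740}$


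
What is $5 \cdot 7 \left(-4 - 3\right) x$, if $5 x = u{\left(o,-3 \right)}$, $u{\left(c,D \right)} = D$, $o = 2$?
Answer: $147$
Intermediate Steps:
$x = - \frac{3}{5}$ ($x = \frac{1}{5} \left(-3\right) = - \frac{3}{5} \approx -0.6$)
$5 \cdot 7 \left(-4 - 3\right) x = 5 \cdot 7 \left(-4 - 3\right) \left(- \frac{3}{5}\right) = 35 \left(\left(-7\right) \left(- \frac{3}{5}\right)\right) = 35 \cdot \frac{21}{5} = 147$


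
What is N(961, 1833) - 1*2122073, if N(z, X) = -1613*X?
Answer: -5078702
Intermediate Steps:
N(961, 1833) - 1*2122073 = -1613*1833 - 1*2122073 = -2956629 - 2122073 = -5078702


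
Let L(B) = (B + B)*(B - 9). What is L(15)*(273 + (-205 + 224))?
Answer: 52560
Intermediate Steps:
L(B) = 2*B*(-9 + B) (L(B) = (2*B)*(-9 + B) = 2*B*(-9 + B))
L(15)*(273 + (-205 + 224)) = (2*15*(-9 + 15))*(273 + (-205 + 224)) = (2*15*6)*(273 + 19) = 180*292 = 52560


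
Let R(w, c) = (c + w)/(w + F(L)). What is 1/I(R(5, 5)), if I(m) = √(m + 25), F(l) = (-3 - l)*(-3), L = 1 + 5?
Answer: 4*√5/45 ≈ 0.19876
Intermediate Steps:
L = 6
F(l) = 9 + 3*l
R(w, c) = (c + w)/(27 + w) (R(w, c) = (c + w)/(w + (9 + 3*6)) = (c + w)/(w + (9 + 18)) = (c + w)/(w + 27) = (c + w)/(27 + w))
I(m) = √(25 + m)
1/I(R(5, 5)) = 1/(√(25 + (5 + 5)/(27 + 5))) = 1/(√(25 + 10/32)) = 1/(√(25 + (1/32)*10)) = 1/(√(25 + 5/16)) = 1/(√(405/16)) = 1/(9*√5/4) = 4*√5/45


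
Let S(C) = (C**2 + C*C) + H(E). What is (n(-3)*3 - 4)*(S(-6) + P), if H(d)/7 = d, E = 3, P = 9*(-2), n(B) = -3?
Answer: -975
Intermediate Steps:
P = -18
H(d) = 7*d
S(C) = 21 + 2*C**2 (S(C) = (C**2 + C*C) + 7*3 = (C**2 + C**2) + 21 = 2*C**2 + 21 = 21 + 2*C**2)
(n(-3)*3 - 4)*(S(-6) + P) = (-3*3 - 4)*((21 + 2*(-6)**2) - 18) = (-9 - 4)*((21 + 2*36) - 18) = -13*((21 + 72) - 18) = -13*(93 - 18) = -13*75 = -975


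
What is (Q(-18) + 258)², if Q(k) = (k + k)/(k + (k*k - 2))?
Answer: 384120801/5776 ≈ 66503.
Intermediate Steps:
Q(k) = 2*k/(-2 + k + k²) (Q(k) = (2*k)/(k + (k² - 2)) = (2*k)/(k + (-2 + k²)) = (2*k)/(-2 + k + k²) = 2*k/(-2 + k + k²))
(Q(-18) + 258)² = (2*(-18)/(-2 - 18 + (-18)²) + 258)² = (2*(-18)/(-2 - 18 + 324) + 258)² = (2*(-18)/304 + 258)² = (2*(-18)*(1/304) + 258)² = (-9/76 + 258)² = (19599/76)² = 384120801/5776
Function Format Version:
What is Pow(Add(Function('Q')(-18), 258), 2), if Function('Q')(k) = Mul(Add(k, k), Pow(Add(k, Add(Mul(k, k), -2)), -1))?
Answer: Rational(384120801, 5776) ≈ 66503.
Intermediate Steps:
Function('Q')(k) = Mul(2, k, Pow(Add(-2, k, Pow(k, 2)), -1)) (Function('Q')(k) = Mul(Mul(2, k), Pow(Add(k, Add(Pow(k, 2), -2)), -1)) = Mul(Mul(2, k), Pow(Add(k, Add(-2, Pow(k, 2))), -1)) = Mul(Mul(2, k), Pow(Add(-2, k, Pow(k, 2)), -1)) = Mul(2, k, Pow(Add(-2, k, Pow(k, 2)), -1)))
Pow(Add(Function('Q')(-18), 258), 2) = Pow(Add(Mul(2, -18, Pow(Add(-2, -18, Pow(-18, 2)), -1)), 258), 2) = Pow(Add(Mul(2, -18, Pow(Add(-2, -18, 324), -1)), 258), 2) = Pow(Add(Mul(2, -18, Pow(304, -1)), 258), 2) = Pow(Add(Mul(2, -18, Rational(1, 304)), 258), 2) = Pow(Add(Rational(-9, 76), 258), 2) = Pow(Rational(19599, 76), 2) = Rational(384120801, 5776)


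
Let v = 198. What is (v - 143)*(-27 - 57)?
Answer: -4620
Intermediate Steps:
(v - 143)*(-27 - 57) = (198 - 143)*(-27 - 57) = 55*(-84) = -4620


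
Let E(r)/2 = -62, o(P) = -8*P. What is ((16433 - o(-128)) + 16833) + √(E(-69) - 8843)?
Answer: 32242 + 7*I*√183 ≈ 32242.0 + 94.694*I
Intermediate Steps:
E(r) = -124 (E(r) = 2*(-62) = -124)
((16433 - o(-128)) + 16833) + √(E(-69) - 8843) = ((16433 - (-8)*(-128)) + 16833) + √(-124 - 8843) = ((16433 - 1*1024) + 16833) + √(-8967) = ((16433 - 1024) + 16833) + 7*I*√183 = (15409 + 16833) + 7*I*√183 = 32242 + 7*I*√183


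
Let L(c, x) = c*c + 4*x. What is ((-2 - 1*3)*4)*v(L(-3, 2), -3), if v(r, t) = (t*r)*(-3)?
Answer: -3060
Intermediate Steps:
L(c, x) = c² + 4*x
v(r, t) = -3*r*t (v(r, t) = (r*t)*(-3) = -3*r*t)
((-2 - 1*3)*4)*v(L(-3, 2), -3) = ((-2 - 1*3)*4)*(-3*((-3)² + 4*2)*(-3)) = ((-2 - 3)*4)*(-3*(9 + 8)*(-3)) = (-5*4)*(-3*17*(-3)) = -20*153 = -3060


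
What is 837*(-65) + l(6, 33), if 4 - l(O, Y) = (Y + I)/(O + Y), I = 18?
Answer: -707230/13 ≈ -54402.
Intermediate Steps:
l(O, Y) = 4 - (18 + Y)/(O + Y) (l(O, Y) = 4 - (Y + 18)/(O + Y) = 4 - (18 + Y)/(O + Y))
837*(-65) + l(6, 33) = 837*(-65) + (-18 + 3*33 + 4*6)/(6 + 33) = -54405 + (-18 + 99 + 24)/39 = -54405 + (1/39)*105 = -54405 + 35/13 = -707230/13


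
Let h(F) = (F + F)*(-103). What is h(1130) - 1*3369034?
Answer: -3601814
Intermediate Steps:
h(F) = -206*F (h(F) = (2*F)*(-103) = -206*F)
h(1130) - 1*3369034 = -206*1130 - 1*3369034 = -232780 - 3369034 = -3601814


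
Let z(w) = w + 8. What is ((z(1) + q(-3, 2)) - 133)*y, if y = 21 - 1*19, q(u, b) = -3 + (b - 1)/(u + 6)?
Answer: -760/3 ≈ -253.33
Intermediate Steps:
z(w) = 8 + w
q(u, b) = -3 + (-1 + b)/(6 + u)
y = 2 (y = 21 - 19 = 2)
((z(1) + q(-3, 2)) - 133)*y = (((8 + 1) + (-19 + 2 - 3*(-3))/(6 - 3)) - 133)*2 = ((9 + (-19 + 2 + 9)/3) - 133)*2 = ((9 + (⅓)*(-8)) - 133)*2 = ((9 - 8/3) - 133)*2 = (19/3 - 133)*2 = -380/3*2 = -760/3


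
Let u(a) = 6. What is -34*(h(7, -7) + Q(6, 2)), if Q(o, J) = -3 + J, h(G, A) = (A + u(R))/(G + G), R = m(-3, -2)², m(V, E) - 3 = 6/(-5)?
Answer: 255/7 ≈ 36.429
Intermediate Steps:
m(V, E) = 9/5 (m(V, E) = 3 + 6/(-5) = 3 + 6*(-⅕) = 3 - 6/5 = 9/5)
R = 81/25 (R = (9/5)² = 81/25 ≈ 3.2400)
h(G, A) = (6 + A)/(2*G) (h(G, A) = (A + 6)/(G + G) = (6 + A)/((2*G)) = (6 + A)*(1/(2*G)) = (6 + A)/(2*G))
-34*(h(7, -7) + Q(6, 2)) = -34*((½)*(6 - 7)/7 + (-3 + 2)) = -34*((½)*(⅐)*(-1) - 1) = -34*(-1/14 - 1) = -34*(-15/14) = 255/7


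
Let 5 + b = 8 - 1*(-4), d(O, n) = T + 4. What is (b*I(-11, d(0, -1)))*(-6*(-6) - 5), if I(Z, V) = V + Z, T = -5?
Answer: -2604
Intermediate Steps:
d(O, n) = -1 (d(O, n) = -5 + 4 = -1)
b = 7 (b = -5 + (8 - 1*(-4)) = -5 + (8 + 4) = -5 + 12 = 7)
(b*I(-11, d(0, -1)))*(-6*(-6) - 5) = (7*(-1 - 11))*(-6*(-6) - 5) = (7*(-12))*(36 - 5) = -84*31 = -2604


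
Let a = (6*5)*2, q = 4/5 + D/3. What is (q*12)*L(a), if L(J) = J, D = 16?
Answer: 4416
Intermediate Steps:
q = 92/15 (q = 4/5 + 16/3 = 4*(⅕) + 16*(⅓) = ⅘ + 16/3 = 92/15 ≈ 6.1333)
a = 60 (a = 30*2 = 60)
(q*12)*L(a) = ((92/15)*12)*60 = (368/5)*60 = 4416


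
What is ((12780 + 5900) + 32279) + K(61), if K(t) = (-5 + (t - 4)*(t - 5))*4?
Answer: 63707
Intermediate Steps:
K(t) = -20 + 4*(-5 + t)*(-4 + t) (K(t) = (-5 + (-4 + t)*(-5 + t))*4 = (-5 + (-5 + t)*(-4 + t))*4 = -20 + 4*(-5 + t)*(-4 + t))
((12780 + 5900) + 32279) + K(61) = ((12780 + 5900) + 32279) + (60 - 36*61 + 4*61²) = (18680 + 32279) + (60 - 2196 + 4*3721) = 50959 + (60 - 2196 + 14884) = 50959 + 12748 = 63707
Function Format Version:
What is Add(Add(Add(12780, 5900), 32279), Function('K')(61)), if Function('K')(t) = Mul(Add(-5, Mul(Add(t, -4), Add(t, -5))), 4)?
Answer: 63707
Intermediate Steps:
Function('K')(t) = Add(-20, Mul(4, Add(-5, t), Add(-4, t))) (Function('K')(t) = Mul(Add(-5, Mul(Add(-4, t), Add(-5, t))), 4) = Mul(Add(-5, Mul(Add(-5, t), Add(-4, t))), 4) = Add(-20, Mul(4, Add(-5, t), Add(-4, t))))
Add(Add(Add(12780, 5900), 32279), Function('K')(61)) = Add(Add(Add(12780, 5900), 32279), Add(60, Mul(-36, 61), Mul(4, Pow(61, 2)))) = Add(Add(18680, 32279), Add(60, -2196, Mul(4, 3721))) = Add(50959, Add(60, -2196, 14884)) = Add(50959, 12748) = 63707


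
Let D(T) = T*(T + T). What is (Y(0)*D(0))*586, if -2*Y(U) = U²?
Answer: 0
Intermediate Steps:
D(T) = 2*T² (D(T) = T*(2*T) = 2*T²)
Y(U) = -U²/2
(Y(0)*D(0))*586 = ((-½*0²)*(2*0²))*586 = ((-½*0)*(2*0))*586 = (0*0)*586 = 0*586 = 0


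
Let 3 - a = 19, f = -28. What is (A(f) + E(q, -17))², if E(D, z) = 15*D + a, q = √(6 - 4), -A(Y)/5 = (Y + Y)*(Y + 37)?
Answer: 6270466 + 75120*√2 ≈ 6.3767e+6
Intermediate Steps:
a = -16 (a = 3 - 1*19 = 3 - 19 = -16)
A(Y) = -10*Y*(37 + Y) (A(Y) = -5*(Y + Y)*(Y + 37) = -5*2*Y*(37 + Y) = -10*Y*(37 + Y))
q = √2 ≈ 1.4142
E(D, z) = -16 + 15*D (E(D, z) = 15*D - 16 = -16 + 15*D)
(A(f) + E(q, -17))² = (-10*(-28)*(37 - 28) + (-16 + 15*√2))² = (-10*(-28)*9 + (-16 + 15*√2))² = (2520 + (-16 + 15*√2))² = (2504 + 15*√2)²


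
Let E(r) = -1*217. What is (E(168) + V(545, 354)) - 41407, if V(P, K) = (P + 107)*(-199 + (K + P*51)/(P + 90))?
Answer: -90468072/635 ≈ -1.4247e+5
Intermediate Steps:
E(r) = -217
V(P, K) = (-199 + (K + 51*P)/(90 + P))*(107 + P) (V(P, K) = (107 + P)*(-199 + (K + 51*P)/(90 + P)) = (-199 + (K + 51*P)/(90 + P))*(107 + P))
(E(168) + V(545, 354)) - 41407 = (-217 + (-1916370 - 33746*545 - 148*545² + 107*354 + 354*545)/(90 + 545)) - 41407 = (-217 + (-1916370 - 18391570 - 148*297025 + 37878 + 192930)/635) - 41407 = (-217 + (-1916370 - 18391570 - 43959700 + 37878 + 192930)/635) - 41407 = (-217 + (1/635)*(-64036832)) - 41407 = (-217 - 64036832/635) - 41407 = -64174627/635 - 41407 = -90468072/635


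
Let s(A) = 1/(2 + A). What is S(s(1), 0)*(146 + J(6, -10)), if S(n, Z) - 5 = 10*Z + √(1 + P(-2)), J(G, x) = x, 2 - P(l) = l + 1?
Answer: 952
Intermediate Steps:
P(l) = 1 - l (P(l) = 2 - (l + 1) = 2 - (1 + l) = 2 + (-1 - l) = 1 - l)
S(n, Z) = 7 + 10*Z (S(n, Z) = 5 + (10*Z + √(1 + (1 - 1*(-2)))) = 5 + (10*Z + √(1 + (1 + 2))) = 5 + (10*Z + √(1 + 3)) = 5 + (10*Z + √4) = 5 + (10*Z + 2) = 5 + (2 + 10*Z) = 7 + 10*Z)
S(s(1), 0)*(146 + J(6, -10)) = (7 + 10*0)*(146 - 10) = (7 + 0)*136 = 7*136 = 952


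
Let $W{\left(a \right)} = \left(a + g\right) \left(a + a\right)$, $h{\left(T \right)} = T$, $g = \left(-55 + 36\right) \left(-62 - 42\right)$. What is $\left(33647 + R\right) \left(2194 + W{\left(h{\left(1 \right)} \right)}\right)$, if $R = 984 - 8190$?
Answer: $162559268$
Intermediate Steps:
$R = -7206$ ($R = 984 - 8190 = -7206$)
$g = 1976$ ($g = \left(-19\right) \left(-104\right) = 1976$)
$W{\left(a \right)} = 2 a \left(1976 + a\right)$ ($W{\left(a \right)} = \left(a + 1976\right) \left(a + a\right) = \left(1976 + a\right) 2 a = 2 a \left(1976 + a\right)$)
$\left(33647 + R\right) \left(2194 + W{\left(h{\left(1 \right)} \right)}\right) = \left(33647 - 7206\right) \left(2194 + 2 \cdot 1 \left(1976 + 1\right)\right) = 26441 \left(2194 + 2 \cdot 1 \cdot 1977\right) = 26441 \left(2194 + 3954\right) = 26441 \cdot 6148 = 162559268$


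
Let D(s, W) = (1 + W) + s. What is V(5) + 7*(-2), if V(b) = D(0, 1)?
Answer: -12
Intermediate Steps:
D(s, W) = 1 + W + s
V(b) = 2 (V(b) = 1 + 1 + 0 = 2)
V(5) + 7*(-2) = 2 + 7*(-2) = 2 - 14 = -12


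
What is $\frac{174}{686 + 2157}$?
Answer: $\frac{174}{2843} \approx 0.061203$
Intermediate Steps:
$\frac{174}{686 + 2157} = \frac{174}{2843}$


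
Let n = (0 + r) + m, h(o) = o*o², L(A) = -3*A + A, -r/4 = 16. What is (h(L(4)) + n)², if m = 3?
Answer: 328329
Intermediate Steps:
r = -64 (r = -4*16 = -64)
L(A) = -2*A
h(o) = o³
n = -61 (n = (0 - 64) + 3 = -64 + 3 = -61)
(h(L(4)) + n)² = ((-2*4)³ - 61)² = ((-8)³ - 61)² = (-512 - 61)² = (-573)² = 328329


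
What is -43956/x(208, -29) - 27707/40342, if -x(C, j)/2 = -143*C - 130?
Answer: -285725899/200862818 ≈ -1.4225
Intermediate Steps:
x(C, j) = 260 + 286*C (x(C, j) = -2*(-143*C - 130) = -2*(-130 - 143*C) = 260 + 286*C)
-43956/x(208, -29) - 27707/40342 = -43956/(260 + 286*208) - 27707/40342 = -43956/(260 + 59488) - 27707*1/40342 = -43956/59748 - 27707/40342 = -43956*1/59748 - 27707/40342 = -3663/4979 - 27707/40342 = -285725899/200862818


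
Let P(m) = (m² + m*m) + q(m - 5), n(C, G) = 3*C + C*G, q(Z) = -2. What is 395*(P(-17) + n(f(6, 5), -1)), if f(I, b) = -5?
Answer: 223570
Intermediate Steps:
P(m) = -2 + 2*m² (P(m) = (m² + m*m) - 2 = (m² + m²) - 2 = 2*m² - 2 = -2 + 2*m²)
395*(P(-17) + n(f(6, 5), -1)) = 395*((-2 + 2*(-17)²) - 5*(3 - 1)) = 395*((-2 + 2*289) - 5*2) = 395*((-2 + 578) - 10) = 395*(576 - 10) = 395*566 = 223570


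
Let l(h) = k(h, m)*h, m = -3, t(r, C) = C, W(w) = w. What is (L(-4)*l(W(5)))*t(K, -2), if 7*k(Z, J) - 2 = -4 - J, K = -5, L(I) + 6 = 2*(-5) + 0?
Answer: 160/7 ≈ 22.857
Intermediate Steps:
L(I) = -16 (L(I) = -6 + (2*(-5) + 0) = -6 + (-10 + 0) = -6 - 10 = -16)
k(Z, J) = -2/7 - J/7 (k(Z, J) = 2/7 + (-4 - J)/7 = 2/7 + (-4/7 - J/7) = -2/7 - J/7)
l(h) = h/7 (l(h) = (-2/7 - ⅐*(-3))*h = (-2/7 + 3/7)*h = h/7)
(L(-4)*l(W(5)))*t(K, -2) = -16*5/7*(-2) = -80/7*(-2) = 160/7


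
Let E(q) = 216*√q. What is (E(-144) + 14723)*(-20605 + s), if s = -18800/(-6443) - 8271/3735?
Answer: -811129753520266/2673845 - 142800266326464*I/2673845 ≈ -3.0336e+8 - 5.3406e+7*I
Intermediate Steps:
s = 1880883/2673845 (s = -18800*(-1/6443) - 8271*1/3735 = 18800/6443 - 919/415 = 1880883/2673845 ≈ 0.70344)
(E(-144) + 14723)*(-20605 + s) = (216*√(-144) + 14723)*(-20605 + 1880883/2673845) = (216*(12*I) + 14723)*(-55092695342/2673845) = (2592*I + 14723)*(-55092695342/2673845) = (14723 + 2592*I)*(-55092695342/2673845) = -811129753520266/2673845 - 142800266326464*I/2673845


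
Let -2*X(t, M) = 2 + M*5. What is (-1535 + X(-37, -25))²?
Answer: 8684809/4 ≈ 2.1712e+6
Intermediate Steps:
X(t, M) = -1 - 5*M/2 (X(t, M) = -(2 + M*5)/2 = -(2 + 5*M)/2 = -1 - 5*M/2)
(-1535 + X(-37, -25))² = (-1535 + (-1 - 5/2*(-25)))² = (-1535 + (-1 + 125/2))² = (-1535 + 123/2)² = (-2947/2)² = 8684809/4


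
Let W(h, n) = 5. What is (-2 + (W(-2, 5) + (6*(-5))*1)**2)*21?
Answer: 13083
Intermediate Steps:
(-2 + (W(-2, 5) + (6*(-5))*1)**2)*21 = (-2 + (5 + (6*(-5))*1)**2)*21 = (-2 + (5 - 30*1)**2)*21 = (-2 + (5 - 30)**2)*21 = (-2 + (-25)**2)*21 = (-2 + 625)*21 = 623*21 = 13083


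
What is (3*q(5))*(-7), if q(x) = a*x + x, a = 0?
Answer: -105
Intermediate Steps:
q(x) = x (q(x) = 0*x + x = 0 + x = x)
(3*q(5))*(-7) = (3*5)*(-7) = 15*(-7) = -105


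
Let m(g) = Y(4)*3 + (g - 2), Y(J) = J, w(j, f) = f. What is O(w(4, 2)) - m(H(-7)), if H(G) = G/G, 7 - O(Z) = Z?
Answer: -6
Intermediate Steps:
O(Z) = 7 - Z
H(G) = 1
m(g) = 10 + g (m(g) = 4*3 + (g - 2) = 12 + (-2 + g) = 10 + g)
O(w(4, 2)) - m(H(-7)) = (7 - 1*2) - (10 + 1) = (7 - 2) - 1*11 = 5 - 11 = -6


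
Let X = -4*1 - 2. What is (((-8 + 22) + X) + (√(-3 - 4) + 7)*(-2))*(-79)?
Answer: 474 + 158*I*√7 ≈ 474.0 + 418.03*I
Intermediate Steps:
X = -6 (X = -4 - 2 = -6)
(((-8 + 22) + X) + (√(-3 - 4) + 7)*(-2))*(-79) = (((-8 + 22) - 6) + (√(-3 - 4) + 7)*(-2))*(-79) = ((14 - 6) + (√(-7) + 7)*(-2))*(-79) = (8 + (I*√7 + 7)*(-2))*(-79) = (8 + (7 + I*√7)*(-2))*(-79) = (8 + (-14 - 2*I*√7))*(-79) = (-6 - 2*I*√7)*(-79) = 474 + 158*I*√7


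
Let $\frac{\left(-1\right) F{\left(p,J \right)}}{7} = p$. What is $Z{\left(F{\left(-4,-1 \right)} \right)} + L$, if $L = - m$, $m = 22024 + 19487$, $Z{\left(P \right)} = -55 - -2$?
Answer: $-41564$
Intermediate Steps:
$F{\left(p,J \right)} = - 7 p$
$Z{\left(P \right)} = -53$ ($Z{\left(P \right)} = -55 + 2 = -53$)
$m = 41511$
$L = -41511$ ($L = \left(-1\right) 41511 = -41511$)
$Z{\left(F{\left(-4,-1 \right)} \right)} + L = -53 - 41511 = -41564$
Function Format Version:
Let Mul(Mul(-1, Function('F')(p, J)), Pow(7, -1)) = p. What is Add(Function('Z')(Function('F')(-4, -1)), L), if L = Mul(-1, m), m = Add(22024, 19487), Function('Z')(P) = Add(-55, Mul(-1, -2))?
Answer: -41564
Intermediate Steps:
Function('F')(p, J) = Mul(-7, p)
Function('Z')(P) = -53 (Function('Z')(P) = Add(-55, 2) = -53)
m = 41511
L = -41511 (L = Mul(-1, 41511) = -41511)
Add(Function('Z')(Function('F')(-4, -1)), L) = Add(-53, -41511) = -41564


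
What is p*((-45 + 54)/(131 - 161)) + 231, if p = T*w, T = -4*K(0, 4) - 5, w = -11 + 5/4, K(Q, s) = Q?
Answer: 1731/8 ≈ 216.38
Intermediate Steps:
w = -39/4 (w = -11 + 5*(¼) = -11 + 5/4 = -39/4 ≈ -9.7500)
T = -5 (T = -4*0 - 5 = 0 - 5 = -5)
p = 195/4 (p = -5*(-39/4) = 195/4 ≈ 48.750)
p*((-45 + 54)/(131 - 161)) + 231 = 195*((-45 + 54)/(131 - 161))/4 + 231 = 195*(9/(-30))/4 + 231 = 195*(9*(-1/30))/4 + 231 = (195/4)*(-3/10) + 231 = -117/8 + 231 = 1731/8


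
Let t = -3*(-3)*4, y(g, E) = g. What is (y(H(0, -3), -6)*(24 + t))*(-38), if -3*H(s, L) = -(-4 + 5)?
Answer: -760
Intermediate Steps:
H(s, L) = ⅓ (H(s, L) = -(-1)*(-4 + 5)/3 = -(-1)/3 = -⅓*(-1) = ⅓)
t = 36 (t = 9*4 = 36)
(y(H(0, -3), -6)*(24 + t))*(-38) = ((24 + 36)/3)*(-38) = ((⅓)*60)*(-38) = 20*(-38) = -760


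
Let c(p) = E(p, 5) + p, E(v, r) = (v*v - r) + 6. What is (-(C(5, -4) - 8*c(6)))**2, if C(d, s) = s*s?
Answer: 107584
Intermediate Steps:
E(v, r) = 6 + v**2 - r (E(v, r) = (v**2 - r) + 6 = 6 + v**2 - r)
C(d, s) = s**2
c(p) = 1 + p + p**2 (c(p) = (6 + p**2 - 1*5) + p = (6 + p**2 - 5) + p = (1 + p**2) + p = 1 + p + p**2)
(-(C(5, -4) - 8*c(6)))**2 = (-((-4)**2 - 8*(1 + 6 + 6**2)))**2 = (-(16 - 8*(1 + 6 + 36)))**2 = (-(16 - 8*43))**2 = (-(16 - 344))**2 = (-1*(-328))**2 = 328**2 = 107584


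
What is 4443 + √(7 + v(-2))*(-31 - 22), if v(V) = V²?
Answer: 4443 - 53*√11 ≈ 4267.2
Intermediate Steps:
4443 + √(7 + v(-2))*(-31 - 22) = 4443 + √(7 + (-2)²)*(-31 - 22) = 4443 + √(7 + 4)*(-53) = 4443 + √11*(-53) = 4443 - 53*√11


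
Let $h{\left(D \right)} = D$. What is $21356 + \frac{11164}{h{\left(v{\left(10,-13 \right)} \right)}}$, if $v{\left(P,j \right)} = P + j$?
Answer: $\frac{52904}{3} \approx 17635.0$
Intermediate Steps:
$21356 + \frac{11164}{h{\left(v{\left(10,-13 \right)} \right)}} = 21356 + \frac{11164}{10 - 13} = 21356 + \frac{11164}{-3} = 21356 + 11164 \left(- \frac{1}{3}\right) = 21356 - \frac{11164}{3} = \frac{52904}{3}$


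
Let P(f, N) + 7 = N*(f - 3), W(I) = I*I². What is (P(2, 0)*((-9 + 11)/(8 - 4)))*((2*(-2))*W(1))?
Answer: 14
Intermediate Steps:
W(I) = I³
P(f, N) = -7 + N*(-3 + f) (P(f, N) = -7 + N*(f - 3) = -7 + N*(-3 + f))
(P(2, 0)*((-9 + 11)/(8 - 4)))*((2*(-2))*W(1)) = ((-7 - 3*0 + 0*2)*((-9 + 11)/(8 - 4)))*((2*(-2))*1³) = ((-7 + 0 + 0)*(2/4))*(-4*1) = -14/4*(-4) = -7*½*(-4) = -7/2*(-4) = 14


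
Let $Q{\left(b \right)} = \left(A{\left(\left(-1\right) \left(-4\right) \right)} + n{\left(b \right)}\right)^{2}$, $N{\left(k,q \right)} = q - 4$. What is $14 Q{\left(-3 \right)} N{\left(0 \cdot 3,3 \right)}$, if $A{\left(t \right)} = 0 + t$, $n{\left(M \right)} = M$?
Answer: $-14$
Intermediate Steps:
$A{\left(t \right)} = t$
$N{\left(k,q \right)} = -4 + q$
$Q{\left(b \right)} = \left(4 + b\right)^{2}$ ($Q{\left(b \right)} = \left(\left(-1\right) \left(-4\right) + b\right)^{2} = \left(4 + b\right)^{2}$)
$14 Q{\left(-3 \right)} N{\left(0 \cdot 3,3 \right)} = 14 \left(4 - 3\right)^{2} \left(-4 + 3\right) = 14 \cdot 1^{2} \left(-1\right) = 14 \cdot 1 \left(-1\right) = 14 \left(-1\right) = -14$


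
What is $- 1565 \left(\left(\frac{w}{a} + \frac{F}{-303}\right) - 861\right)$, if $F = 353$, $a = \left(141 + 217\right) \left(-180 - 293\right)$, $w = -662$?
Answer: $\frac{34614620106235}{25654101} \approx 1.3493 \cdot 10^{6}$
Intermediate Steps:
$a = -169334$ ($a = 358 \left(-473\right) = -169334$)
$- 1565 \left(\left(\frac{w}{a} + \frac{F}{-303}\right) - 861\right) = - 1565 \left(\left(- \frac{662}{-169334} + \frac{353}{-303}\right) - 861\right) = - 1565 \left(\left(\left(-662\right) \left(- \frac{1}{169334}\right) + 353 \left(- \frac{1}{303}\right)\right) - 861\right) = - 1565 \left(\left(\frac{331}{84667} - \frac{353}{303}\right) - 861\right) = - 1565 \left(- \frac{29787158}{25654101} - 861\right) = \left(-1565\right) \left(- \frac{22117968119}{25654101}\right) = \frac{34614620106235}{25654101}$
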